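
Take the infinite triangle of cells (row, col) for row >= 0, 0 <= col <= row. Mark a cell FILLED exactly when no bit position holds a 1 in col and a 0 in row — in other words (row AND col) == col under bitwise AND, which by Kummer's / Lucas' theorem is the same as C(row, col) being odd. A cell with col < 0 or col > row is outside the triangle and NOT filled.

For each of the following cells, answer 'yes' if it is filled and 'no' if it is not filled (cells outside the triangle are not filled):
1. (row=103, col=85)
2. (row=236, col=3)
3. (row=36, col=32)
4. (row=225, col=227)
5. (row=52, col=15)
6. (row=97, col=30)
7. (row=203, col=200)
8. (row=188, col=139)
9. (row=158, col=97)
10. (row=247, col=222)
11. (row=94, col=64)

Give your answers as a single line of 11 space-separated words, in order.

(103,85): row=0b1100111, col=0b1010101, row AND col = 0b1000101 = 69; 69 != 85 -> empty
(236,3): row=0b11101100, col=0b11, row AND col = 0b0 = 0; 0 != 3 -> empty
(36,32): row=0b100100, col=0b100000, row AND col = 0b100000 = 32; 32 == 32 -> filled
(225,227): col outside [0, 225] -> not filled
(52,15): row=0b110100, col=0b1111, row AND col = 0b100 = 4; 4 != 15 -> empty
(97,30): row=0b1100001, col=0b11110, row AND col = 0b0 = 0; 0 != 30 -> empty
(203,200): row=0b11001011, col=0b11001000, row AND col = 0b11001000 = 200; 200 == 200 -> filled
(188,139): row=0b10111100, col=0b10001011, row AND col = 0b10001000 = 136; 136 != 139 -> empty
(158,97): row=0b10011110, col=0b1100001, row AND col = 0b0 = 0; 0 != 97 -> empty
(247,222): row=0b11110111, col=0b11011110, row AND col = 0b11010110 = 214; 214 != 222 -> empty
(94,64): row=0b1011110, col=0b1000000, row AND col = 0b1000000 = 64; 64 == 64 -> filled

Answer: no no yes no no no yes no no no yes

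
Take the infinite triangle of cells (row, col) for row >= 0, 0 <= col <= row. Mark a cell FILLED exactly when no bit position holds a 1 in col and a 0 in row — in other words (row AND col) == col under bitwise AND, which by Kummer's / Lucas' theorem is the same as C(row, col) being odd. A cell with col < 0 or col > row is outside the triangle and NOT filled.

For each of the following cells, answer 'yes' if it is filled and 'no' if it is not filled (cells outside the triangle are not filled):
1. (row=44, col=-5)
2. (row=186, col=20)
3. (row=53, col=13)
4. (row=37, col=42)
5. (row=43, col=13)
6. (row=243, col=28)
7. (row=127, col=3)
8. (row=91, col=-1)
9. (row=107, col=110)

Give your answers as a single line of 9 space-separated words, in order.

Answer: no no no no no no yes no no

Derivation:
(44,-5): col outside [0, 44] -> not filled
(186,20): row=0b10111010, col=0b10100, row AND col = 0b10000 = 16; 16 != 20 -> empty
(53,13): row=0b110101, col=0b1101, row AND col = 0b101 = 5; 5 != 13 -> empty
(37,42): col outside [0, 37] -> not filled
(43,13): row=0b101011, col=0b1101, row AND col = 0b1001 = 9; 9 != 13 -> empty
(243,28): row=0b11110011, col=0b11100, row AND col = 0b10000 = 16; 16 != 28 -> empty
(127,3): row=0b1111111, col=0b11, row AND col = 0b11 = 3; 3 == 3 -> filled
(91,-1): col outside [0, 91] -> not filled
(107,110): col outside [0, 107] -> not filled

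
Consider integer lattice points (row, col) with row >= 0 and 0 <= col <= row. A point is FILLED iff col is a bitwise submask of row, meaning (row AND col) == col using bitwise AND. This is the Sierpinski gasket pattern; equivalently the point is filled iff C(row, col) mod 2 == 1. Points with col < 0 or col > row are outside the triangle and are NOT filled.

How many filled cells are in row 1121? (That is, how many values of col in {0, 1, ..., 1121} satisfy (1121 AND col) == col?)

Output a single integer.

1121 in binary = 10001100001
popcount(1121) = number of 1-bits in 10001100001 = 4
A col c satisfies (1121 AND c) == c iff every set bit of c is also set in 1121; each of the 4 set bits of 1121 can independently be on or off in c.
count = 2^4 = 16

Answer: 16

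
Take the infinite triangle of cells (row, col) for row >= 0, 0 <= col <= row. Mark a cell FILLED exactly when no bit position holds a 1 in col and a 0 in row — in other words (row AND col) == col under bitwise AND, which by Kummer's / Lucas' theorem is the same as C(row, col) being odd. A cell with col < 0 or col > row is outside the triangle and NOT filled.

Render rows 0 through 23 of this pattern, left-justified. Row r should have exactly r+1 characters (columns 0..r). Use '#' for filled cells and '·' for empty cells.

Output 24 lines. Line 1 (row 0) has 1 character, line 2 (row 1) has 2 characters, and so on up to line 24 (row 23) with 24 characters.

Answer: #
##
#·#
####
#···#
##··##
#·#·#·#
########
#·······#
##······##
#·#·····#·#
####····####
#···#···#···#
##··##··##··##
#·#·#·#·#·#·#·#
################
#···············#
##··············##
#·#·············#·#
####············####
#···#···········#···#
##··##··········##··##
#·#·#·#·········#·#·#·#
########········########

Derivation:
r0=0: #
r1=1: ##
r2=10: #·#
r3=11: ####
r4=100: #···#
r5=101: ##··##
r6=110: #·#·#·#
r7=111: ########
r8=1000: #·······#
r9=1001: ##······##
r10=1010: #·#·····#·#
r11=1011: ####····####
r12=1100: #···#···#···#
r13=1101: ##··##··##··##
r14=1110: #·#·#·#·#·#·#·#
r15=1111: ################
r16=10000: #···············#
r17=10001: ##··············##
r18=10010: #·#·············#·#
r19=10011: ####············####
r20=10100: #···#···········#···#
r21=10101: ##··##··········##··##
r22=10110: #·#·#·#·········#·#·#·#
r23=10111: ########········########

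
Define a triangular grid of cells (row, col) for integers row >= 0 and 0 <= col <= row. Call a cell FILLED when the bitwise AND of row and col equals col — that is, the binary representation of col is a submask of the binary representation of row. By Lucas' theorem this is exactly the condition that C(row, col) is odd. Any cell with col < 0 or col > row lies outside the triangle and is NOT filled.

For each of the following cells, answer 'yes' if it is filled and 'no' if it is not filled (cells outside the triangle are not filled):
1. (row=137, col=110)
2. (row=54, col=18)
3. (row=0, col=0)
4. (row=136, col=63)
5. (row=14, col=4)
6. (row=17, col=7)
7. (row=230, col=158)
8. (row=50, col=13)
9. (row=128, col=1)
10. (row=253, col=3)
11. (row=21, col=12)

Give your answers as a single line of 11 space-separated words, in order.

Answer: no yes yes no yes no no no no no no

Derivation:
(137,110): row=0b10001001, col=0b1101110, row AND col = 0b1000 = 8; 8 != 110 -> empty
(54,18): row=0b110110, col=0b10010, row AND col = 0b10010 = 18; 18 == 18 -> filled
(0,0): row=0b0, col=0b0, row AND col = 0b0 = 0; 0 == 0 -> filled
(136,63): row=0b10001000, col=0b111111, row AND col = 0b1000 = 8; 8 != 63 -> empty
(14,4): row=0b1110, col=0b100, row AND col = 0b100 = 4; 4 == 4 -> filled
(17,7): row=0b10001, col=0b111, row AND col = 0b1 = 1; 1 != 7 -> empty
(230,158): row=0b11100110, col=0b10011110, row AND col = 0b10000110 = 134; 134 != 158 -> empty
(50,13): row=0b110010, col=0b1101, row AND col = 0b0 = 0; 0 != 13 -> empty
(128,1): row=0b10000000, col=0b1, row AND col = 0b0 = 0; 0 != 1 -> empty
(253,3): row=0b11111101, col=0b11, row AND col = 0b1 = 1; 1 != 3 -> empty
(21,12): row=0b10101, col=0b1100, row AND col = 0b100 = 4; 4 != 12 -> empty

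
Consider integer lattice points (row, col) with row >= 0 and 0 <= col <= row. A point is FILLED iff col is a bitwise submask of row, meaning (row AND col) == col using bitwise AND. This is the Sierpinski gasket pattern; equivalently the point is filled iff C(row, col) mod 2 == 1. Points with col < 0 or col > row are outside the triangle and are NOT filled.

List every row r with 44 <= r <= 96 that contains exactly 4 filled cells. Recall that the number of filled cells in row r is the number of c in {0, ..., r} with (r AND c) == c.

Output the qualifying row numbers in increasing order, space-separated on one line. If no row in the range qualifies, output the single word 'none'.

Answer: 48 65 66 68 72 80 96

Derivation:
Row r has 2^popcount(r) filled cells, so we need popcount(r) = log2(4) = 2.
Scan r = 44..96 and keep those with exactly 2 one-bits:
r=44=101100 popcount=3 -> skip
r=45=101101 popcount=4 -> skip
r=46=101110 popcount=4 -> skip
r=47=101111 popcount=5 -> skip
r=48=110000 popcount=2 -> KEEP
r=49=110001 popcount=3 -> skip
r=50=110010 popcount=3 -> skip
r=51=110011 popcount=4 -> skip
r=52=110100 popcount=3 -> skip
r=53=110101 popcount=4 -> skip
r=54=110110 popcount=4 -> skip
r=55=110111 popcount=5 -> skip
r=56=111000 popcount=3 -> skip
r=57=111001 popcount=4 -> skip
r=58=111010 popcount=4 -> skip
r=59=111011 popcount=5 -> skip
r=60=111100 popcount=4 -> skip
r=61=111101 popcount=5 -> skip
r=62=111110 popcount=5 -> skip
r=63=111111 popcount=6 -> skip
r=64=1000000 popcount=1 -> skip
r=65=1000001 popcount=2 -> KEEP
r=66=1000010 popcount=2 -> KEEP
r=67=1000011 popcount=3 -> skip
r=68=1000100 popcount=2 -> KEEP
r=69=1000101 popcount=3 -> skip
r=70=1000110 popcount=3 -> skip
r=71=1000111 popcount=4 -> skip
r=72=1001000 popcount=2 -> KEEP
r=73=1001001 popcount=3 -> skip
r=74=1001010 popcount=3 -> skip
r=75=1001011 popcount=4 -> skip
r=76=1001100 popcount=3 -> skip
r=77=1001101 popcount=4 -> skip
r=78=1001110 popcount=4 -> skip
r=79=1001111 popcount=5 -> skip
r=80=1010000 popcount=2 -> KEEP
r=81=1010001 popcount=3 -> skip
r=82=1010010 popcount=3 -> skip
r=83=1010011 popcount=4 -> skip
r=84=1010100 popcount=3 -> skip
r=85=1010101 popcount=4 -> skip
r=86=1010110 popcount=4 -> skip
r=87=1010111 popcount=5 -> skip
r=88=1011000 popcount=3 -> skip
r=89=1011001 popcount=4 -> skip
r=90=1011010 popcount=4 -> skip
r=91=1011011 popcount=5 -> skip
r=92=1011100 popcount=4 -> skip
r=93=1011101 popcount=5 -> skip
r=94=1011110 popcount=5 -> skip
r=95=1011111 popcount=6 -> skip
r=96=1100000 popcount=2 -> KEEP
Kept rows: 48 65 66 68 72 80 96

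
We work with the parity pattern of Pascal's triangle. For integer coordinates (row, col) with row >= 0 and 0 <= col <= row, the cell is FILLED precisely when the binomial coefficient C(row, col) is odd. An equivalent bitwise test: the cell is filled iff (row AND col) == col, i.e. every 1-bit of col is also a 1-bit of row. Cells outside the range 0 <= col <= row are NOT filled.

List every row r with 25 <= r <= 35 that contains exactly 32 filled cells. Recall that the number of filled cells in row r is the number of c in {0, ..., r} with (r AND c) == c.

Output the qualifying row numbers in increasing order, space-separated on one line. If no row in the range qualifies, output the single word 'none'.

Row r has 2^popcount(r) filled cells, so we need popcount(r) = log2(32) = 5.
Scan r = 25..35 and keep those with exactly 5 one-bits:
r=25=11001 popcount=3 -> skip
r=26=11010 popcount=3 -> skip
r=27=11011 popcount=4 -> skip
r=28=11100 popcount=3 -> skip
r=29=11101 popcount=4 -> skip
r=30=11110 popcount=4 -> skip
r=31=11111 popcount=5 -> KEEP
r=32=100000 popcount=1 -> skip
r=33=100001 popcount=2 -> skip
r=34=100010 popcount=2 -> skip
r=35=100011 popcount=3 -> skip
Kept rows: 31

Answer: 31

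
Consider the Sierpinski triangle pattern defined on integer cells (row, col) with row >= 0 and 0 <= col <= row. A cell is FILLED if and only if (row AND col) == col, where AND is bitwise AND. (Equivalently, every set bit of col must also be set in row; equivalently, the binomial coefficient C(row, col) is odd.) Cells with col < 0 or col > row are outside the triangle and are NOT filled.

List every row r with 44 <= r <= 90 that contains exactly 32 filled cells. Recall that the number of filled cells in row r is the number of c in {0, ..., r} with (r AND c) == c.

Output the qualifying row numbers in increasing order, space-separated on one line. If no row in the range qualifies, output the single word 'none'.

Row r has 2^popcount(r) filled cells, so we need popcount(r) = log2(32) = 5.
Scan r = 44..90 and keep those with exactly 5 one-bits:
r=44=101100 popcount=3 -> skip
r=45=101101 popcount=4 -> skip
r=46=101110 popcount=4 -> skip
r=47=101111 popcount=5 -> KEEP
r=48=110000 popcount=2 -> skip
r=49=110001 popcount=3 -> skip
r=50=110010 popcount=3 -> skip
r=51=110011 popcount=4 -> skip
r=52=110100 popcount=3 -> skip
r=53=110101 popcount=4 -> skip
r=54=110110 popcount=4 -> skip
r=55=110111 popcount=5 -> KEEP
r=56=111000 popcount=3 -> skip
r=57=111001 popcount=4 -> skip
r=58=111010 popcount=4 -> skip
r=59=111011 popcount=5 -> KEEP
r=60=111100 popcount=4 -> skip
r=61=111101 popcount=5 -> KEEP
r=62=111110 popcount=5 -> KEEP
r=63=111111 popcount=6 -> skip
r=64=1000000 popcount=1 -> skip
r=65=1000001 popcount=2 -> skip
r=66=1000010 popcount=2 -> skip
r=67=1000011 popcount=3 -> skip
r=68=1000100 popcount=2 -> skip
r=69=1000101 popcount=3 -> skip
r=70=1000110 popcount=3 -> skip
r=71=1000111 popcount=4 -> skip
r=72=1001000 popcount=2 -> skip
r=73=1001001 popcount=3 -> skip
r=74=1001010 popcount=3 -> skip
r=75=1001011 popcount=4 -> skip
r=76=1001100 popcount=3 -> skip
r=77=1001101 popcount=4 -> skip
r=78=1001110 popcount=4 -> skip
r=79=1001111 popcount=5 -> KEEP
r=80=1010000 popcount=2 -> skip
r=81=1010001 popcount=3 -> skip
r=82=1010010 popcount=3 -> skip
r=83=1010011 popcount=4 -> skip
r=84=1010100 popcount=3 -> skip
r=85=1010101 popcount=4 -> skip
r=86=1010110 popcount=4 -> skip
r=87=1010111 popcount=5 -> KEEP
r=88=1011000 popcount=3 -> skip
r=89=1011001 popcount=4 -> skip
r=90=1011010 popcount=4 -> skip
Kept rows: 47 55 59 61 62 79 87

Answer: 47 55 59 61 62 79 87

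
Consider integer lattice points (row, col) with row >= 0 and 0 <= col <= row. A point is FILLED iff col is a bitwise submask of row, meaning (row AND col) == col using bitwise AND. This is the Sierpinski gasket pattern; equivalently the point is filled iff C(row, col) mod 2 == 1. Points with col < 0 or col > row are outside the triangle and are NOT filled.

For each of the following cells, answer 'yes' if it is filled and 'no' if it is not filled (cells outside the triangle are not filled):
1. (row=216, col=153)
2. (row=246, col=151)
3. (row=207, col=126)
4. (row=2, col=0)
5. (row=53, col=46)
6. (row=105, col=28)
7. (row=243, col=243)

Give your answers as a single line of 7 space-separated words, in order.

Answer: no no no yes no no yes

Derivation:
(216,153): row=0b11011000, col=0b10011001, row AND col = 0b10011000 = 152; 152 != 153 -> empty
(246,151): row=0b11110110, col=0b10010111, row AND col = 0b10010110 = 150; 150 != 151 -> empty
(207,126): row=0b11001111, col=0b1111110, row AND col = 0b1001110 = 78; 78 != 126 -> empty
(2,0): row=0b10, col=0b0, row AND col = 0b0 = 0; 0 == 0 -> filled
(53,46): row=0b110101, col=0b101110, row AND col = 0b100100 = 36; 36 != 46 -> empty
(105,28): row=0b1101001, col=0b11100, row AND col = 0b1000 = 8; 8 != 28 -> empty
(243,243): row=0b11110011, col=0b11110011, row AND col = 0b11110011 = 243; 243 == 243 -> filled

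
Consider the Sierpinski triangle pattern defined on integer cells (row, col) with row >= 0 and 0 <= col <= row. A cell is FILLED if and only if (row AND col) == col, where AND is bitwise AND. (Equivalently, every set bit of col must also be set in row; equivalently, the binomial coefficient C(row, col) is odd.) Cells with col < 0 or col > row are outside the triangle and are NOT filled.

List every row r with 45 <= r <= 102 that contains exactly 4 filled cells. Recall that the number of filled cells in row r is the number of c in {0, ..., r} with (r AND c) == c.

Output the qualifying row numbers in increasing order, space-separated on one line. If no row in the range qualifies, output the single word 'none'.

Answer: 48 65 66 68 72 80 96

Derivation:
Row r has 2^popcount(r) filled cells, so we need popcount(r) = log2(4) = 2.
Scan r = 45..102 and keep those with exactly 2 one-bits:
r=45=101101 popcount=4 -> skip
r=46=101110 popcount=4 -> skip
r=47=101111 popcount=5 -> skip
r=48=110000 popcount=2 -> KEEP
r=49=110001 popcount=3 -> skip
r=50=110010 popcount=3 -> skip
r=51=110011 popcount=4 -> skip
r=52=110100 popcount=3 -> skip
r=53=110101 popcount=4 -> skip
r=54=110110 popcount=4 -> skip
r=55=110111 popcount=5 -> skip
r=56=111000 popcount=3 -> skip
r=57=111001 popcount=4 -> skip
r=58=111010 popcount=4 -> skip
r=59=111011 popcount=5 -> skip
r=60=111100 popcount=4 -> skip
r=61=111101 popcount=5 -> skip
r=62=111110 popcount=5 -> skip
r=63=111111 popcount=6 -> skip
r=64=1000000 popcount=1 -> skip
r=65=1000001 popcount=2 -> KEEP
r=66=1000010 popcount=2 -> KEEP
r=67=1000011 popcount=3 -> skip
r=68=1000100 popcount=2 -> KEEP
r=69=1000101 popcount=3 -> skip
r=70=1000110 popcount=3 -> skip
r=71=1000111 popcount=4 -> skip
r=72=1001000 popcount=2 -> KEEP
r=73=1001001 popcount=3 -> skip
r=74=1001010 popcount=3 -> skip
r=75=1001011 popcount=4 -> skip
r=76=1001100 popcount=3 -> skip
r=77=1001101 popcount=4 -> skip
r=78=1001110 popcount=4 -> skip
r=79=1001111 popcount=5 -> skip
r=80=1010000 popcount=2 -> KEEP
r=81=1010001 popcount=3 -> skip
r=82=1010010 popcount=3 -> skip
r=83=1010011 popcount=4 -> skip
r=84=1010100 popcount=3 -> skip
r=85=1010101 popcount=4 -> skip
r=86=1010110 popcount=4 -> skip
r=87=1010111 popcount=5 -> skip
r=88=1011000 popcount=3 -> skip
r=89=1011001 popcount=4 -> skip
r=90=1011010 popcount=4 -> skip
r=91=1011011 popcount=5 -> skip
r=92=1011100 popcount=4 -> skip
r=93=1011101 popcount=5 -> skip
r=94=1011110 popcount=5 -> skip
r=95=1011111 popcount=6 -> skip
r=96=1100000 popcount=2 -> KEEP
r=97=1100001 popcount=3 -> skip
r=98=1100010 popcount=3 -> skip
r=99=1100011 popcount=4 -> skip
r=100=1100100 popcount=3 -> skip
r=101=1100101 popcount=4 -> skip
r=102=1100110 popcount=4 -> skip
Kept rows: 48 65 66 68 72 80 96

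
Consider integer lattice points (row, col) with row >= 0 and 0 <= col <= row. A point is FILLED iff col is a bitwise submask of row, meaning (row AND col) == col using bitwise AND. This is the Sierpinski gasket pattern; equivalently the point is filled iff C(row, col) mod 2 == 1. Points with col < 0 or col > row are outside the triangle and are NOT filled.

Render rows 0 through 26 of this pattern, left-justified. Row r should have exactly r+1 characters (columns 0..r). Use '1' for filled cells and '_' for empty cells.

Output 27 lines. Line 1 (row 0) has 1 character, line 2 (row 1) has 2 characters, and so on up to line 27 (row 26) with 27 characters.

r0=0: 1
r1=1: 11
r2=10: 1_1
r3=11: 1111
r4=100: 1___1
r5=101: 11__11
r6=110: 1_1_1_1
r7=111: 11111111
r8=1000: 1_______1
r9=1001: 11______11
r10=1010: 1_1_____1_1
r11=1011: 1111____1111
r12=1100: 1___1___1___1
r13=1101: 11__11__11__11
r14=1110: 1_1_1_1_1_1_1_1
r15=1111: 1111111111111111
r16=10000: 1_______________1
r17=10001: 11______________11
r18=10010: 1_1_____________1_1
r19=10011: 1111____________1111
r20=10100: 1___1___________1___1
r21=10101: 11__11__________11__11
r22=10110: 1_1_1_1_________1_1_1_1
r23=10111: 11111111________11111111
r24=11000: 1_______1_______1_______1
r25=11001: 11______11______11______11
r26=11010: 1_1_____1_1_____1_1_____1_1

Answer: 1
11
1_1
1111
1___1
11__11
1_1_1_1
11111111
1_______1
11______11
1_1_____1_1
1111____1111
1___1___1___1
11__11__11__11
1_1_1_1_1_1_1_1
1111111111111111
1_______________1
11______________11
1_1_____________1_1
1111____________1111
1___1___________1___1
11__11__________11__11
1_1_1_1_________1_1_1_1
11111111________11111111
1_______1_______1_______1
11______11______11______11
1_1_____1_1_____1_1_____1_1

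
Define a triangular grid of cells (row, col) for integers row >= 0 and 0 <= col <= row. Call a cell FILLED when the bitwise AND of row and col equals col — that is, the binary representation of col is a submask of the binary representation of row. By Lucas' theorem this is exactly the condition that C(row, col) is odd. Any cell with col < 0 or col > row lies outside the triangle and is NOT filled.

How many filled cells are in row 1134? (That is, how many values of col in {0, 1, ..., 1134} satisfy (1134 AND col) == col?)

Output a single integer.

Answer: 64

Derivation:
1134 in binary = 10001101110
popcount(1134) = number of 1-bits in 10001101110 = 6
A col c satisfies (1134 AND c) == c iff every set bit of c is also set in 1134; each of the 6 set bits of 1134 can independently be on or off in c.
count = 2^6 = 64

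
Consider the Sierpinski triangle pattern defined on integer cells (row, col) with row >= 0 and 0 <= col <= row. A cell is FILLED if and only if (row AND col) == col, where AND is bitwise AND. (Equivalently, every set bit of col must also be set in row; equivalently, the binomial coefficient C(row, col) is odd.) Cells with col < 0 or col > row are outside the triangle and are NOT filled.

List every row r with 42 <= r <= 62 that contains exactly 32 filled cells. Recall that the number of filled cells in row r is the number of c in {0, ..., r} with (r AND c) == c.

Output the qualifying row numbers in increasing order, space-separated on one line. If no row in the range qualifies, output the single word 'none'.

Row r has 2^popcount(r) filled cells, so we need popcount(r) = log2(32) = 5.
Scan r = 42..62 and keep those with exactly 5 one-bits:
r=42=101010 popcount=3 -> skip
r=43=101011 popcount=4 -> skip
r=44=101100 popcount=3 -> skip
r=45=101101 popcount=4 -> skip
r=46=101110 popcount=4 -> skip
r=47=101111 popcount=5 -> KEEP
r=48=110000 popcount=2 -> skip
r=49=110001 popcount=3 -> skip
r=50=110010 popcount=3 -> skip
r=51=110011 popcount=4 -> skip
r=52=110100 popcount=3 -> skip
r=53=110101 popcount=4 -> skip
r=54=110110 popcount=4 -> skip
r=55=110111 popcount=5 -> KEEP
r=56=111000 popcount=3 -> skip
r=57=111001 popcount=4 -> skip
r=58=111010 popcount=4 -> skip
r=59=111011 popcount=5 -> KEEP
r=60=111100 popcount=4 -> skip
r=61=111101 popcount=5 -> KEEP
r=62=111110 popcount=5 -> KEEP
Kept rows: 47 55 59 61 62

Answer: 47 55 59 61 62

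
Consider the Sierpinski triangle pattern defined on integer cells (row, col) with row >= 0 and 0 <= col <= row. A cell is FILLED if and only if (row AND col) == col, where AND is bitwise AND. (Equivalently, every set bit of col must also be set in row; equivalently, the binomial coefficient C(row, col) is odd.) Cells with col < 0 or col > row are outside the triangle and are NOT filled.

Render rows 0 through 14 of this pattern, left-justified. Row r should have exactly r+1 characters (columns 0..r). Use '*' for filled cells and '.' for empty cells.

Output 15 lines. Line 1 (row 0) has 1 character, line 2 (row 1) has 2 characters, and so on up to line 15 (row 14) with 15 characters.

r0=0: *
r1=1: **
r2=10: *.*
r3=11: ****
r4=100: *...*
r5=101: **..**
r6=110: *.*.*.*
r7=111: ********
r8=1000: *.......*
r9=1001: **......**
r10=1010: *.*.....*.*
r11=1011: ****....****
r12=1100: *...*...*...*
r13=1101: **..**..**..**
r14=1110: *.*.*.*.*.*.*.*

Answer: *
**
*.*
****
*...*
**..**
*.*.*.*
********
*.......*
**......**
*.*.....*.*
****....****
*...*...*...*
**..**..**..**
*.*.*.*.*.*.*.*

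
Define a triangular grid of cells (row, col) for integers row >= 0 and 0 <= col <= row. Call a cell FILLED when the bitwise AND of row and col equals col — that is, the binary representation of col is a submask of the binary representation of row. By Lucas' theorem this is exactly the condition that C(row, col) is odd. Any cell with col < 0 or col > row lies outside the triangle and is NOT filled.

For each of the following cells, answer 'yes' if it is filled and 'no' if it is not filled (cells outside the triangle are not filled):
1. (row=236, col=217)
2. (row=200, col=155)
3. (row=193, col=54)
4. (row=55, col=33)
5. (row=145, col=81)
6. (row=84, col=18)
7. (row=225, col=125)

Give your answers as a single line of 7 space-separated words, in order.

(236,217): row=0b11101100, col=0b11011001, row AND col = 0b11001000 = 200; 200 != 217 -> empty
(200,155): row=0b11001000, col=0b10011011, row AND col = 0b10001000 = 136; 136 != 155 -> empty
(193,54): row=0b11000001, col=0b110110, row AND col = 0b0 = 0; 0 != 54 -> empty
(55,33): row=0b110111, col=0b100001, row AND col = 0b100001 = 33; 33 == 33 -> filled
(145,81): row=0b10010001, col=0b1010001, row AND col = 0b10001 = 17; 17 != 81 -> empty
(84,18): row=0b1010100, col=0b10010, row AND col = 0b10000 = 16; 16 != 18 -> empty
(225,125): row=0b11100001, col=0b1111101, row AND col = 0b1100001 = 97; 97 != 125 -> empty

Answer: no no no yes no no no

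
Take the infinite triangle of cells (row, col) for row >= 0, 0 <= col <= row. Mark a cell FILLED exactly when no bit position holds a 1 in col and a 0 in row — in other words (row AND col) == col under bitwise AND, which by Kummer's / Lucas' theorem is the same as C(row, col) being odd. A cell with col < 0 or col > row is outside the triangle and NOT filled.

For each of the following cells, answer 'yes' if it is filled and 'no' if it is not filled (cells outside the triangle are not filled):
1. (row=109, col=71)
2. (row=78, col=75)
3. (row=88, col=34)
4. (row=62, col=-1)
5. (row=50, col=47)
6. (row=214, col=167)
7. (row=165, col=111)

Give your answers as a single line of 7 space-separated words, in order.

Answer: no no no no no no no

Derivation:
(109,71): row=0b1101101, col=0b1000111, row AND col = 0b1000101 = 69; 69 != 71 -> empty
(78,75): row=0b1001110, col=0b1001011, row AND col = 0b1001010 = 74; 74 != 75 -> empty
(88,34): row=0b1011000, col=0b100010, row AND col = 0b0 = 0; 0 != 34 -> empty
(62,-1): col outside [0, 62] -> not filled
(50,47): row=0b110010, col=0b101111, row AND col = 0b100010 = 34; 34 != 47 -> empty
(214,167): row=0b11010110, col=0b10100111, row AND col = 0b10000110 = 134; 134 != 167 -> empty
(165,111): row=0b10100101, col=0b1101111, row AND col = 0b100101 = 37; 37 != 111 -> empty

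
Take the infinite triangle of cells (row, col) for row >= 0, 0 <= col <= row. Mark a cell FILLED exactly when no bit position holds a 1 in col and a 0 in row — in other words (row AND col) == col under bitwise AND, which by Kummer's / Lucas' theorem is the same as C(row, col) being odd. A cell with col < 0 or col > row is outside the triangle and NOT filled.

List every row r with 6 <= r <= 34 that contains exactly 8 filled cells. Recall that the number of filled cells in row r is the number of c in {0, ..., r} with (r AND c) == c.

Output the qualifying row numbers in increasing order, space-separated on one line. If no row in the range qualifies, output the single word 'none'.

Answer: 7 11 13 14 19 21 22 25 26 28

Derivation:
Row r has 2^popcount(r) filled cells, so we need popcount(r) = log2(8) = 3.
Scan r = 6..34 and keep those with exactly 3 one-bits:
r=6=110 popcount=2 -> skip
r=7=111 popcount=3 -> KEEP
r=8=1000 popcount=1 -> skip
r=9=1001 popcount=2 -> skip
r=10=1010 popcount=2 -> skip
r=11=1011 popcount=3 -> KEEP
r=12=1100 popcount=2 -> skip
r=13=1101 popcount=3 -> KEEP
r=14=1110 popcount=3 -> KEEP
r=15=1111 popcount=4 -> skip
r=16=10000 popcount=1 -> skip
r=17=10001 popcount=2 -> skip
r=18=10010 popcount=2 -> skip
r=19=10011 popcount=3 -> KEEP
r=20=10100 popcount=2 -> skip
r=21=10101 popcount=3 -> KEEP
r=22=10110 popcount=3 -> KEEP
r=23=10111 popcount=4 -> skip
r=24=11000 popcount=2 -> skip
r=25=11001 popcount=3 -> KEEP
r=26=11010 popcount=3 -> KEEP
r=27=11011 popcount=4 -> skip
r=28=11100 popcount=3 -> KEEP
r=29=11101 popcount=4 -> skip
r=30=11110 popcount=4 -> skip
r=31=11111 popcount=5 -> skip
r=32=100000 popcount=1 -> skip
r=33=100001 popcount=2 -> skip
r=34=100010 popcount=2 -> skip
Kept rows: 7 11 13 14 19 21 22 25 26 28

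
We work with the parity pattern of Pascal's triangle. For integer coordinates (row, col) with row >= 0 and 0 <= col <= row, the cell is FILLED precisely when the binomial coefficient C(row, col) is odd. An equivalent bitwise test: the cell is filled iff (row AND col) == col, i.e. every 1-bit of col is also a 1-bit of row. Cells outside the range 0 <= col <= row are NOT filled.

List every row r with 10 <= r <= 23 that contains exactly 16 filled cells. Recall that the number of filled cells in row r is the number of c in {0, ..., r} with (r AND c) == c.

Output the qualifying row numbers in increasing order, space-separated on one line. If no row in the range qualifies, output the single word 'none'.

Row r has 2^popcount(r) filled cells, so we need popcount(r) = log2(16) = 4.
Scan r = 10..23 and keep those with exactly 4 one-bits:
r=10=1010 popcount=2 -> skip
r=11=1011 popcount=3 -> skip
r=12=1100 popcount=2 -> skip
r=13=1101 popcount=3 -> skip
r=14=1110 popcount=3 -> skip
r=15=1111 popcount=4 -> KEEP
r=16=10000 popcount=1 -> skip
r=17=10001 popcount=2 -> skip
r=18=10010 popcount=2 -> skip
r=19=10011 popcount=3 -> skip
r=20=10100 popcount=2 -> skip
r=21=10101 popcount=3 -> skip
r=22=10110 popcount=3 -> skip
r=23=10111 popcount=4 -> KEEP
Kept rows: 15 23

Answer: 15 23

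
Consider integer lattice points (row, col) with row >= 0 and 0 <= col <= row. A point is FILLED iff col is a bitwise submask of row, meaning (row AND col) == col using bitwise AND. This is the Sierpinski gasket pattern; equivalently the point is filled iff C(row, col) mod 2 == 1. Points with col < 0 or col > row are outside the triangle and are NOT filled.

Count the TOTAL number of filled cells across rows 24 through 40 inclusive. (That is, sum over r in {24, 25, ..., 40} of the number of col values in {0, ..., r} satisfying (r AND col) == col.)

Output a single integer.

Answer: 166

Derivation:
r24=11000 pc2: +4 =4
r25=11001 pc3: +8 =12
r26=11010 pc3: +8 =20
r27=11011 pc4: +16 =36
r28=11100 pc3: +8 =44
r29=11101 pc4: +16 =60
r30=11110 pc4: +16 =76
r31=11111 pc5: +32 =108
r32=100000 pc1: +2 =110
r33=100001 pc2: +4 =114
r34=100010 pc2: +4 =118
r35=100011 pc3: +8 =126
r36=100100 pc2: +4 =130
r37=100101 pc3: +8 =138
r38=100110 pc3: +8 =146
r39=100111 pc4: +16 =162
r40=101000 pc2: +4 =166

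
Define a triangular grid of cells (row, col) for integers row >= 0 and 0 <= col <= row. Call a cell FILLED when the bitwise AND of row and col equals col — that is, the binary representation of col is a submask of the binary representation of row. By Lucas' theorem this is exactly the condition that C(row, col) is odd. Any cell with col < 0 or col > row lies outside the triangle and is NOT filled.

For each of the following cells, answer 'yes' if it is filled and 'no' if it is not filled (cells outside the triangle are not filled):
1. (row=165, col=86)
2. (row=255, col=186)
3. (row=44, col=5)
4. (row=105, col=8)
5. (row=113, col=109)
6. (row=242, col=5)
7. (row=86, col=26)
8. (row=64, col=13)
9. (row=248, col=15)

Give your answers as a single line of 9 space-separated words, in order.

(165,86): row=0b10100101, col=0b1010110, row AND col = 0b100 = 4; 4 != 86 -> empty
(255,186): row=0b11111111, col=0b10111010, row AND col = 0b10111010 = 186; 186 == 186 -> filled
(44,5): row=0b101100, col=0b101, row AND col = 0b100 = 4; 4 != 5 -> empty
(105,8): row=0b1101001, col=0b1000, row AND col = 0b1000 = 8; 8 == 8 -> filled
(113,109): row=0b1110001, col=0b1101101, row AND col = 0b1100001 = 97; 97 != 109 -> empty
(242,5): row=0b11110010, col=0b101, row AND col = 0b0 = 0; 0 != 5 -> empty
(86,26): row=0b1010110, col=0b11010, row AND col = 0b10010 = 18; 18 != 26 -> empty
(64,13): row=0b1000000, col=0b1101, row AND col = 0b0 = 0; 0 != 13 -> empty
(248,15): row=0b11111000, col=0b1111, row AND col = 0b1000 = 8; 8 != 15 -> empty

Answer: no yes no yes no no no no no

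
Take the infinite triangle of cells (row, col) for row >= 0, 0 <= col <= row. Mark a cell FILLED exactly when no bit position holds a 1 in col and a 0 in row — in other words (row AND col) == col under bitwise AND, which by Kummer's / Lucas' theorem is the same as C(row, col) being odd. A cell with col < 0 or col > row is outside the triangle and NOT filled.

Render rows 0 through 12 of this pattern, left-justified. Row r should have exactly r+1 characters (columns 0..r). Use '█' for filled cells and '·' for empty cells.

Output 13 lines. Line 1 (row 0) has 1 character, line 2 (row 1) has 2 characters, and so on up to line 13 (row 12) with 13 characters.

r0=0: █
r1=1: ██
r2=10: █·█
r3=11: ████
r4=100: █···█
r5=101: ██··██
r6=110: █·█·█·█
r7=111: ████████
r8=1000: █·······█
r9=1001: ██······██
r10=1010: █·█·····█·█
r11=1011: ████····████
r12=1100: █···█···█···█

Answer: █
██
█·█
████
█···█
██··██
█·█·█·█
████████
█·······█
██······██
█·█·····█·█
████····████
█···█···█···█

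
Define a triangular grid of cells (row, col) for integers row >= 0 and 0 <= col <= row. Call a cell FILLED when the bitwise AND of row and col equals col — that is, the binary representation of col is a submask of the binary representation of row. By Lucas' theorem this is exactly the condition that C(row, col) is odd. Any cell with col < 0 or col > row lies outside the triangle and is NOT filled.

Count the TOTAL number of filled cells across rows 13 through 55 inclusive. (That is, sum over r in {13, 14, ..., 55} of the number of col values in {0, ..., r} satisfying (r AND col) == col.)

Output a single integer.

Answer: 464

Derivation:
r13=1101 pc3: +8 =8
r14=1110 pc3: +8 =16
r15=1111 pc4: +16 =32
r16=10000 pc1: +2 =34
r17=10001 pc2: +4 =38
r18=10010 pc2: +4 =42
r19=10011 pc3: +8 =50
r20=10100 pc2: +4 =54
r21=10101 pc3: +8 =62
r22=10110 pc3: +8 =70
r23=10111 pc4: +16 =86
r24=11000 pc2: +4 =90
r25=11001 pc3: +8 =98
r26=11010 pc3: +8 =106
r27=11011 pc4: +16 =122
r28=11100 pc3: +8 =130
r29=11101 pc4: +16 =146
r30=11110 pc4: +16 =162
r31=11111 pc5: +32 =194
r32=100000 pc1: +2 =196
r33=100001 pc2: +4 =200
r34=100010 pc2: +4 =204
r35=100011 pc3: +8 =212
r36=100100 pc2: +4 =216
r37=100101 pc3: +8 =224
r38=100110 pc3: +8 =232
r39=100111 pc4: +16 =248
r40=101000 pc2: +4 =252
r41=101001 pc3: +8 =260
r42=101010 pc3: +8 =268
r43=101011 pc4: +16 =284
r44=101100 pc3: +8 =292
r45=101101 pc4: +16 =308
r46=101110 pc4: +16 =324
r47=101111 pc5: +32 =356
r48=110000 pc2: +4 =360
r49=110001 pc3: +8 =368
r50=110010 pc3: +8 =376
r51=110011 pc4: +16 =392
r52=110100 pc3: +8 =400
r53=110101 pc4: +16 =416
r54=110110 pc4: +16 =432
r55=110111 pc5: +32 =464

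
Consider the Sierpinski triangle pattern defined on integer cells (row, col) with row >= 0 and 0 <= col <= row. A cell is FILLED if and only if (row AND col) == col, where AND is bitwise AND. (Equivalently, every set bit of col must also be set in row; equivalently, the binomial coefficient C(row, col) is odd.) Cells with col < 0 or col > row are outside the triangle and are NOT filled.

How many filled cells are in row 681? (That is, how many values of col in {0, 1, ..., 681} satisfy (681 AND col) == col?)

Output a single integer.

Answer: 32

Derivation:
681 in binary = 1010101001
popcount(681) = number of 1-bits in 1010101001 = 5
A col c satisfies (681 AND c) == c iff every set bit of c is also set in 681; each of the 5 set bits of 681 can independently be on or off in c.
count = 2^5 = 32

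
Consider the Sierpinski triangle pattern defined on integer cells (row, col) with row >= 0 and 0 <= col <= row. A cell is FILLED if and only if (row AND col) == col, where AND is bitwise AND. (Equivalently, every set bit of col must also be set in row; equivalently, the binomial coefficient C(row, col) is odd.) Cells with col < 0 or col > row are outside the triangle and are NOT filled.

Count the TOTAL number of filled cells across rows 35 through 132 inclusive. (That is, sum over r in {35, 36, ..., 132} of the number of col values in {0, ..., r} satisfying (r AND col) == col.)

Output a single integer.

r35=100011 pc3: +8 =8
r36=100100 pc2: +4 =12
r37=100101 pc3: +8 =20
r38=100110 pc3: +8 =28
r39=100111 pc4: +16 =44
r40=101000 pc2: +4 =48
r41=101001 pc3: +8 =56
r42=101010 pc3: +8 =64
r43=101011 pc4: +16 =80
r44=101100 pc3: +8 =88
r45=101101 pc4: +16 =104
r46=101110 pc4: +16 =120
r47=101111 pc5: +32 =152
r48=110000 pc2: +4 =156
r49=110001 pc3: +8 =164
r50=110010 pc3: +8 =172
r51=110011 pc4: +16 =188
r52=110100 pc3: +8 =196
r53=110101 pc4: +16 =212
r54=110110 pc4: +16 =228
r55=110111 pc5: +32 =260
r56=111000 pc3: +8 =268
r57=111001 pc4: +16 =284
r58=111010 pc4: +16 =300
r59=111011 pc5: +32 =332
r60=111100 pc4: +16 =348
r61=111101 pc5: +32 =380
r62=111110 pc5: +32 =412
r63=111111 pc6: +64 =476
r64=1000000 pc1: +2 =478
r65=1000001 pc2: +4 =482
r66=1000010 pc2: +4 =486
r67=1000011 pc3: +8 =494
r68=1000100 pc2: +4 =498
r69=1000101 pc3: +8 =506
r70=1000110 pc3: +8 =514
r71=1000111 pc4: +16 =530
r72=1001000 pc2: +4 =534
r73=1001001 pc3: +8 =542
r74=1001010 pc3: +8 =550
r75=1001011 pc4: +16 =566
r76=1001100 pc3: +8 =574
r77=1001101 pc4: +16 =590
r78=1001110 pc4: +16 =606
r79=1001111 pc5: +32 =638
r80=1010000 pc2: +4 =642
r81=1010001 pc3: +8 =650
r82=1010010 pc3: +8 =658
r83=1010011 pc4: +16 =674
r84=1010100 pc3: +8 =682
r85=1010101 pc4: +16 =698
r86=1010110 pc4: +16 =714
r87=1010111 pc5: +32 =746
r88=1011000 pc3: +8 =754
r89=1011001 pc4: +16 =770
r90=1011010 pc4: +16 =786
r91=1011011 pc5: +32 =818
r92=1011100 pc4: +16 =834
r93=1011101 pc5: +32 =866
r94=1011110 pc5: +32 =898
r95=1011111 pc6: +64 =962
r96=1100000 pc2: +4 =966
r97=1100001 pc3: +8 =974
r98=1100010 pc3: +8 =982
r99=1100011 pc4: +16 =998
r100=1100100 pc3: +8 =1006
r101=1100101 pc4: +16 =1022
r102=1100110 pc4: +16 =1038
r103=1100111 pc5: +32 =1070
r104=1101000 pc3: +8 =1078
r105=1101001 pc4: +16 =1094
r106=1101010 pc4: +16 =1110
r107=1101011 pc5: +32 =1142
r108=1101100 pc4: +16 =1158
r109=1101101 pc5: +32 =1190
r110=1101110 pc5: +32 =1222
r111=1101111 pc6: +64 =1286
r112=1110000 pc3: +8 =1294
r113=1110001 pc4: +16 =1310
r114=1110010 pc4: +16 =1326
r115=1110011 pc5: +32 =1358
r116=1110100 pc4: +16 =1374
r117=1110101 pc5: +32 =1406
r118=1110110 pc5: +32 =1438
r119=1110111 pc6: +64 =1502
r120=1111000 pc4: +16 =1518
r121=1111001 pc5: +32 =1550
r122=1111010 pc5: +32 =1582
r123=1111011 pc6: +64 =1646
r124=1111100 pc5: +32 =1678
r125=1111101 pc6: +64 =1742
r126=1111110 pc6: +64 =1806
r127=1111111 pc7: +128 =1934
r128=10000000 pc1: +2 =1936
r129=10000001 pc2: +4 =1940
r130=10000010 pc2: +4 =1944
r131=10000011 pc3: +8 =1952
r132=10000100 pc2: +4 =1956

Answer: 1956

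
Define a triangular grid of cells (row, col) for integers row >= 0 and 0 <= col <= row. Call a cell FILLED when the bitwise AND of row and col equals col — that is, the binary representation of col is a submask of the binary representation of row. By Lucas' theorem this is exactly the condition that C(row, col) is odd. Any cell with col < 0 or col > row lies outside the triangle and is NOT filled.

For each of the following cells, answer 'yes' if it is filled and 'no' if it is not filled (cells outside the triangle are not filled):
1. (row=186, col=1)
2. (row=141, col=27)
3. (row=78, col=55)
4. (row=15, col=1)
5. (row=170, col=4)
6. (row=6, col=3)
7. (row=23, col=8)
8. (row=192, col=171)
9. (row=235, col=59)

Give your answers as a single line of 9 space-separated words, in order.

(186,1): row=0b10111010, col=0b1, row AND col = 0b0 = 0; 0 != 1 -> empty
(141,27): row=0b10001101, col=0b11011, row AND col = 0b1001 = 9; 9 != 27 -> empty
(78,55): row=0b1001110, col=0b110111, row AND col = 0b110 = 6; 6 != 55 -> empty
(15,1): row=0b1111, col=0b1, row AND col = 0b1 = 1; 1 == 1 -> filled
(170,4): row=0b10101010, col=0b100, row AND col = 0b0 = 0; 0 != 4 -> empty
(6,3): row=0b110, col=0b11, row AND col = 0b10 = 2; 2 != 3 -> empty
(23,8): row=0b10111, col=0b1000, row AND col = 0b0 = 0; 0 != 8 -> empty
(192,171): row=0b11000000, col=0b10101011, row AND col = 0b10000000 = 128; 128 != 171 -> empty
(235,59): row=0b11101011, col=0b111011, row AND col = 0b101011 = 43; 43 != 59 -> empty

Answer: no no no yes no no no no no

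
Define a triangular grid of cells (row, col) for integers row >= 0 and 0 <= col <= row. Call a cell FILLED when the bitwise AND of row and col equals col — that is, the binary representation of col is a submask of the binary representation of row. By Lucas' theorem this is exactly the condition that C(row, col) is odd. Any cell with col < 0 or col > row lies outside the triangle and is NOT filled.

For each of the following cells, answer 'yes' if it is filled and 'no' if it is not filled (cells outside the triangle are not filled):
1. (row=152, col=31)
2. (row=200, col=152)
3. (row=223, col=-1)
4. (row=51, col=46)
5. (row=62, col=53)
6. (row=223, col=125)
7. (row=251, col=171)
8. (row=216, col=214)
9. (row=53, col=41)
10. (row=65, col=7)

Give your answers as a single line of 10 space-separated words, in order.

Answer: no no no no no no yes no no no

Derivation:
(152,31): row=0b10011000, col=0b11111, row AND col = 0b11000 = 24; 24 != 31 -> empty
(200,152): row=0b11001000, col=0b10011000, row AND col = 0b10001000 = 136; 136 != 152 -> empty
(223,-1): col outside [0, 223] -> not filled
(51,46): row=0b110011, col=0b101110, row AND col = 0b100010 = 34; 34 != 46 -> empty
(62,53): row=0b111110, col=0b110101, row AND col = 0b110100 = 52; 52 != 53 -> empty
(223,125): row=0b11011111, col=0b1111101, row AND col = 0b1011101 = 93; 93 != 125 -> empty
(251,171): row=0b11111011, col=0b10101011, row AND col = 0b10101011 = 171; 171 == 171 -> filled
(216,214): row=0b11011000, col=0b11010110, row AND col = 0b11010000 = 208; 208 != 214 -> empty
(53,41): row=0b110101, col=0b101001, row AND col = 0b100001 = 33; 33 != 41 -> empty
(65,7): row=0b1000001, col=0b111, row AND col = 0b1 = 1; 1 != 7 -> empty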